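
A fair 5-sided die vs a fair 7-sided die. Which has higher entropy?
7-sided die

Both are uniform distributions; for uniform over n outcomes, H = log₂(n). H(5-sided) = log₂(5) = 2.322 bits and H(7-sided) = log₂(7) = 2.807 bits. More outcomes in a uniform distribution means higher entropy.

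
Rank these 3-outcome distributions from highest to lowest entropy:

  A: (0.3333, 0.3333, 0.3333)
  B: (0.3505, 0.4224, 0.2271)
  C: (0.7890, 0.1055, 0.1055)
A > B > C

Key insight: Entropy is maximized by uniform distributions and minimized by concentrated distributions.

- Uniform distributions have maximum entropy log₂(3) = 1.5850 bits
- The more "peaked" or concentrated a distribution, the lower its entropy

Entropies:
  H(A) = 1.5850 bits
  H(B) = 1.5410 bits
  H(C) = 0.9544 bits

Ranking: A > B > C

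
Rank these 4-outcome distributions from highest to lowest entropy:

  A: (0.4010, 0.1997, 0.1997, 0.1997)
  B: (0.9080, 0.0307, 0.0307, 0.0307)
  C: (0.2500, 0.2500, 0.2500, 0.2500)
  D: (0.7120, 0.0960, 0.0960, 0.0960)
C > A > D > B

Key insight: Entropy is maximized by uniform distributions and minimized by concentrated distributions.

Entropies:
  H(A) = 1.9209 bits
  H(B) = 0.5889 bits
  H(C) = 2.0000 bits
  H(D) = 1.3226 bits

Ranking: C > A > D > B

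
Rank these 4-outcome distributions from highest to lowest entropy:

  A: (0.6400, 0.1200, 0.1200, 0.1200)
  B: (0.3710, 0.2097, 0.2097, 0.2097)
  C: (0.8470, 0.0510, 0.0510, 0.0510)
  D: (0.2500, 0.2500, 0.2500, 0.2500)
D > B > A > C

Key insight: Entropy is maximized by uniform distributions and minimized by concentrated distributions.

Entropies:
  H(A) = 1.5133 bits
  H(B) = 1.9484 bits
  H(C) = 0.8598 bits
  H(D) = 2.0000 bits

Ranking: D > B > A > C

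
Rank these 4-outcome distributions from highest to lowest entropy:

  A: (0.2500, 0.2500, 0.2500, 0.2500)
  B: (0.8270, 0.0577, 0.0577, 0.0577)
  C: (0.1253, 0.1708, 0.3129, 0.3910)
A > C > B

Key insight: Entropy is maximized by uniform distributions and minimized by concentrated distributions.

- Uniform distributions have maximum entropy log₂(4) = 2.0000 bits
- The more "peaked" or concentrated a distribution, the lower its entropy

Entropies:
  H(A) = 2.0000 bits
  H(B) = 0.9387 bits
  H(C) = 1.8651 bits

Ranking: A > C > B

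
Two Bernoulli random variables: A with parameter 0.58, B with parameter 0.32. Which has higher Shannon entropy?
A

For binary distributions, entropy is maximized at p=0.5 and decreases as p moves toward 0 or 1.

H(A) = H(0.58) = 0.9815 bits
H(B) = H(0.32) = 0.9044 bits

Distribution A (p=0.58) is closer to uniform (p=0.5), so it has higher entropy.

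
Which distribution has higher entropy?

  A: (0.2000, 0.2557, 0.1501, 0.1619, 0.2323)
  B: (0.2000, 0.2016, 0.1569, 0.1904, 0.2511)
B

Both distributions are close to uniform, making this a harder comparison.

H(A) = 2.2926 bits
H(B) = 2.3056 bits

The distribution closer to uniform has higher entropy.
Answer: B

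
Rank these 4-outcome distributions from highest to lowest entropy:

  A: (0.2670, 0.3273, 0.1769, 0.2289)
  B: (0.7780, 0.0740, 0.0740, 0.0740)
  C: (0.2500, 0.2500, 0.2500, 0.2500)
C > A > B

Key insight: Entropy is maximized by uniform distributions and minimized by concentrated distributions.

- Uniform distributions have maximum entropy log₂(4) = 2.0000 bits
- The more "peaked" or concentrated a distribution, the lower its entropy

Entropies:
  H(A) = 1.9650 bits
  H(B) = 1.1157 bits
  H(C) = 2.0000 bits

Ranking: C > A > B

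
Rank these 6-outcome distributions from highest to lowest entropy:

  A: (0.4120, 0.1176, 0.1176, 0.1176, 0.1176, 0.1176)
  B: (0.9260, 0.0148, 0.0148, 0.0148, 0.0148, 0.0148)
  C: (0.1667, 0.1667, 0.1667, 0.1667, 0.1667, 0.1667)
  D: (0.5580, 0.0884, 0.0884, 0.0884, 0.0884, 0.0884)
C > A > D > B

Key insight: Entropy is maximized by uniform distributions and minimized by concentrated distributions.

Entropies:
  H(A) = 2.3428 bits
  H(B) = 0.5525 bits
  H(C) = 2.5850 bits
  H(D) = 2.0166 bits

Ranking: C > A > D > B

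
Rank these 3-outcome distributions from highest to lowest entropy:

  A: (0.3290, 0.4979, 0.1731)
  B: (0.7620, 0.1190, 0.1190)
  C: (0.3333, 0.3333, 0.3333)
C > A > B

Key insight: Entropy is maximized by uniform distributions and minimized by concentrated distributions.

- Uniform distributions have maximum entropy log₂(3) = 1.5850 bits
- The more "peaked" or concentrated a distribution, the lower its entropy

Entropies:
  H(A) = 1.4665 bits
  H(B) = 1.0297 bits
  H(C) = 1.5850 bits

Ranking: C > A > B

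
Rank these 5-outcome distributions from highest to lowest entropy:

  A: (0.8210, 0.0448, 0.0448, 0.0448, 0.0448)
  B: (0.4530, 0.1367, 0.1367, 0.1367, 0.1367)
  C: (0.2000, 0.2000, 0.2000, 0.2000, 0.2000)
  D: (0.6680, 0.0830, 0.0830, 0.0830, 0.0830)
C > B > D > A

Key insight: Entropy is maximized by uniform distributions and minimized by concentrated distributions.

Entropies:
  H(A) = 1.0359 bits
  H(B) = 2.0876 bits
  H(C) = 2.3219 bits
  H(D) = 1.5810 bits

Ranking: C > B > D > A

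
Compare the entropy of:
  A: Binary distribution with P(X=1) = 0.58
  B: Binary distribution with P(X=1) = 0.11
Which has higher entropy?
A

For binary distributions, entropy is maximized at p=0.5 and decreases as p moves toward 0 or 1.

H(A) = H(0.58) = 0.9815 bits
H(B) = H(0.11) = 0.4999 bits

Distribution A (p=0.58) is closer to uniform (p=0.5), so it has higher entropy.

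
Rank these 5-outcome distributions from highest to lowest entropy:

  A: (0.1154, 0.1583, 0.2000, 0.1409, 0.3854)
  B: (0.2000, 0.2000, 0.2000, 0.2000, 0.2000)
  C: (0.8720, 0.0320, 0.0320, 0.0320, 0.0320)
B > A > C

Key insight: Entropy is maximized by uniform distributions and minimized by concentrated distributions.

- Uniform distributions have maximum entropy log₂(5) = 2.3219 bits
- The more "peaked" or concentrated a distribution, the lower its entropy

Entropies:
  H(A) = 2.1734 bits
  H(B) = 2.3219 bits
  H(C) = 0.8079 bits

Ranking: B > A > C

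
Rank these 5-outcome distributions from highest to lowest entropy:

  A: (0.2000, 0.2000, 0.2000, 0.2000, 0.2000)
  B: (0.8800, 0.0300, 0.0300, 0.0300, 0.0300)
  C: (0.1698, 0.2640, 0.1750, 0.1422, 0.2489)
A > C > B

Key insight: Entropy is maximized by uniform distributions and minimized by concentrated distributions.

- Uniform distributions have maximum entropy log₂(5) = 2.3219 bits
- The more "peaked" or concentrated a distribution, the lower its entropy

Entropies:
  H(A) = 2.3219 bits
  H(B) = 0.7694 bits
  H(C) = 2.2813 bits

Ranking: A > C > B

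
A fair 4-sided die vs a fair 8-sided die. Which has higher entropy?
8-sided die

Both are uniform distributions; for uniform over n outcomes, H = log₂(n). H(4-sided) = log₂(4) = 2.000 bits and H(8-sided) = log₂(8) = 3.000 bits. More outcomes in a uniform distribution means higher entropy.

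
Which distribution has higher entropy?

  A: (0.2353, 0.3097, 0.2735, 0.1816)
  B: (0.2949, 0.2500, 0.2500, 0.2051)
B

Both distributions are close to uniform, making this a harder comparison.

H(A) = 1.9733 bits
H(B) = 1.9883 bits

The distribution closer to uniform has higher entropy.
Answer: B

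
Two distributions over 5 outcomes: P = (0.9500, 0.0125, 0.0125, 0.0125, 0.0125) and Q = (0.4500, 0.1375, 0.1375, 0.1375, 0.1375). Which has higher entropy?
Q

P is highly concentrated on one outcome (95%), making it nearly deterministic. Q spreads its mass more evenly (max 45%). The more spread-out distribution has higher entropy: H(P) ≈ 0.386 bits, H(Q) ≈ 2.093 bits.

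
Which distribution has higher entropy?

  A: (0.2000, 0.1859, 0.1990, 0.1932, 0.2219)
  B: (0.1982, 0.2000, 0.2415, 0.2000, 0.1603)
A

Both distributions are close to uniform, making this a harder comparison.

H(A) = 2.3193 bits
H(B) = 2.3100 bits

The distribution closer to uniform has higher entropy.
Answer: A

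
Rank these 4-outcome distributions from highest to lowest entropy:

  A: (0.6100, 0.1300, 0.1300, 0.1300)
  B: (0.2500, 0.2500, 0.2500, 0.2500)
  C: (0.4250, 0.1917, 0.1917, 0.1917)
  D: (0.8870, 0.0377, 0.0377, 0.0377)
B > C > A > D

Key insight: Entropy is maximized by uniform distributions and minimized by concentrated distributions.

Entropies:
  H(A) = 1.5829 bits
  H(B) = 2.0000 bits
  H(C) = 1.8951 bits
  H(D) = 0.6880 bits

Ranking: B > C > A > D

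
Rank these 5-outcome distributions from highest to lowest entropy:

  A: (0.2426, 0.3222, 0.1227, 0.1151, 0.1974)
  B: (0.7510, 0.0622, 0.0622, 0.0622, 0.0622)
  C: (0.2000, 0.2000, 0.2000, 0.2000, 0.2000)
C > A > B

Key insight: Entropy is maximized by uniform distributions and minimized by concentrated distributions.

- Uniform distributions have maximum entropy log₂(5) = 2.3219 bits
- The more "peaked" or concentrated a distribution, the lower its entropy

Entropies:
  H(A) = 2.2147 bits
  H(B) = 1.3077 bits
  H(C) = 2.3219 bits

Ranking: C > A > B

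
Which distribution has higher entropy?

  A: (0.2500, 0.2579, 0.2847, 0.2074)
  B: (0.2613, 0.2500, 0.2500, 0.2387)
B

Both distributions are close to uniform, making this a harder comparison.

H(A) = 1.9909 bits
H(B) = 1.9993 bits

The distribution closer to uniform has higher entropy.
Answer: B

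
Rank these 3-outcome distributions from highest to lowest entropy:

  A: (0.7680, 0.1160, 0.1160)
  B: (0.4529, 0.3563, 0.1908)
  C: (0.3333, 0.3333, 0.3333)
C > B > A

Key insight: Entropy is maximized by uniform distributions and minimized by concentrated distributions.

- Uniform distributions have maximum entropy log₂(3) = 1.5850 bits
- The more "peaked" or concentrated a distribution, the lower its entropy

Entropies:
  H(A) = 1.0135 bits
  H(B) = 1.5040 bits
  H(C) = 1.5850 bits

Ranking: C > B > A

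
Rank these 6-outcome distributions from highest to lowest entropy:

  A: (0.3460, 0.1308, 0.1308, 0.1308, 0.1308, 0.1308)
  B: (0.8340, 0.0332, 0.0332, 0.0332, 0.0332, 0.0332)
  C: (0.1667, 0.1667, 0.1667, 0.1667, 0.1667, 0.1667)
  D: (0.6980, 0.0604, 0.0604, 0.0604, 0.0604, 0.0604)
C > A > D > B

Key insight: Entropy is maximized by uniform distributions and minimized by concentrated distributions.

Entropies:
  H(A) = 2.4490 bits
  H(B) = 1.0339 bits
  H(C) = 2.5850 bits
  H(D) = 1.5849 bits

Ranking: C > A > D > B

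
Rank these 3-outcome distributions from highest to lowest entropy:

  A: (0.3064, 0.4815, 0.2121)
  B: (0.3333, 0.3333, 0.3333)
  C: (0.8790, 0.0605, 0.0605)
B > A > C

Key insight: Entropy is maximized by uniform distributions and minimized by concentrated distributions.

- Uniform distributions have maximum entropy log₂(3) = 1.5850 bits
- The more "peaked" or concentrated a distribution, the lower its entropy

Entropies:
  H(A) = 1.5051 bits
  H(B) = 1.5850 bits
  H(C) = 0.6532 bits

Ranking: B > A > C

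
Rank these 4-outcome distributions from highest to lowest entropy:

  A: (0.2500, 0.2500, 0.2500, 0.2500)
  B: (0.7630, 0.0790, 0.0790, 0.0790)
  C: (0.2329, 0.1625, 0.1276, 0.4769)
A > C > B

Key insight: Entropy is maximized by uniform distributions and minimized by concentrated distributions.

- Uniform distributions have maximum entropy log₂(4) = 2.0000 bits
- The more "peaked" or concentrated a distribution, the lower its entropy

Entropies:
  H(A) = 2.0000 bits
  H(B) = 1.1657 bits
  H(C) = 1.8041 bits

Ranking: A > C > B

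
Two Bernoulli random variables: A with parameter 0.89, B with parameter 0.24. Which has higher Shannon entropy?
B

For binary distributions, entropy is maximized at p=0.5 and decreases as p moves toward 0 or 1.

H(A) = H(0.89) = 0.4999 bits
H(B) = H(0.24) = 0.7950 bits

Distribution B (p=0.24) is closer to uniform (p=0.5), so it has higher entropy.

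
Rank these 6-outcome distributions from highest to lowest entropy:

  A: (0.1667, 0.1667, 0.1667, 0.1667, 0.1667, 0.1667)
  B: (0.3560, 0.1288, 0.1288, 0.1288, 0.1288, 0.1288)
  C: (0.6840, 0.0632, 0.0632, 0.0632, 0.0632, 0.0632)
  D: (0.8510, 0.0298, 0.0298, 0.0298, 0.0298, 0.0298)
A > B > C > D

Key insight: Entropy is maximized by uniform distributions and minimized by concentrated distributions.

Entropies:
  H(A) = 2.5850 bits
  H(B) = 2.4346 bits
  H(C) = 1.6337 bits
  H(D) = 0.9533 bits

Ranking: A > B > C > D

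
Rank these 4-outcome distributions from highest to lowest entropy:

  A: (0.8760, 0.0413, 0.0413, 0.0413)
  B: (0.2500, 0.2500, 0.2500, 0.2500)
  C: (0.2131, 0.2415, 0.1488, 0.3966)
B > C > A

Key insight: Entropy is maximized by uniform distributions and minimized by concentrated distributions.

- Uniform distributions have maximum entropy log₂(4) = 2.0000 bits
- The more "peaked" or concentrated a distribution, the lower its entropy

Entropies:
  H(A) = 0.7373 bits
  H(B) = 2.0000 bits
  H(C) = 1.9086 bits

Ranking: B > C > A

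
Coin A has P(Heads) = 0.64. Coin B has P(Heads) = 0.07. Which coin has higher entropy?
A

For binary distributions, entropy is maximized at p=0.5 and decreases as p moves toward 0 or 1.

H(A) = H(0.64) = 0.9427 bits
H(B) = H(0.07) = 0.3659 bits

Distribution A (p=0.64) is closer to uniform (p=0.5), so it has higher entropy.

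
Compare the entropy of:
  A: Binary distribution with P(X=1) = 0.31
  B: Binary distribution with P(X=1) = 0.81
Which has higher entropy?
A

For binary distributions, entropy is maximized at p=0.5 and decreases as p moves toward 0 or 1.

H(A) = H(0.31) = 0.8932 bits
H(B) = H(0.81) = 0.7015 bits

Distribution A (p=0.31) is closer to uniform (p=0.5), so it has higher entropy.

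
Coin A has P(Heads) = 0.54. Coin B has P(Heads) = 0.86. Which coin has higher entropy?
A

For binary distributions, entropy is maximized at p=0.5 and decreases as p moves toward 0 or 1.

H(A) = H(0.54) = 0.9954 bits
H(B) = H(0.86) = 0.5842 bits

Distribution A (p=0.54) is closer to uniform (p=0.5), so it has higher entropy.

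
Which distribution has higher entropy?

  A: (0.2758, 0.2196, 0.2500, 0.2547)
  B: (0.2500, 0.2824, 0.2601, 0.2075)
A

Both distributions are close to uniform, making this a harder comparison.

H(A) = 1.9953 bits
H(B) = 1.9913 bits

The distribution closer to uniform has higher entropy.
Answer: A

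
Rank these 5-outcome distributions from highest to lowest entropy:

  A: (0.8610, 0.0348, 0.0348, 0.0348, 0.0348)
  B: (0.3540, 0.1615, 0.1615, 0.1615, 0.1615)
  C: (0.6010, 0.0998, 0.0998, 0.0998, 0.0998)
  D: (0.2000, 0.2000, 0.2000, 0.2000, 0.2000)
D > B > C > A

Key insight: Entropy is maximized by uniform distributions and minimized by concentrated distributions.

Entropies:
  H(A) = 0.8596 bits
  H(B) = 2.2296 bits
  H(C) = 1.7684 bits
  H(D) = 2.3219 bits

Ranking: D > B > C > A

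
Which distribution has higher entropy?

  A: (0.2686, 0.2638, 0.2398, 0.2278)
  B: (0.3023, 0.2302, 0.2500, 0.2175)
A

Both distributions are close to uniform, making this a harder comparison.

H(A) = 1.9967 bits
H(B) = 1.9882 bits

The distribution closer to uniform has higher entropy.
Answer: A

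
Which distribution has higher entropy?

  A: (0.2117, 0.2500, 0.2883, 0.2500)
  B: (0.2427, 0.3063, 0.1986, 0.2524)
A

Both distributions are close to uniform, making this a harder comparison.

H(A) = 1.9915 bits
H(B) = 1.9831 bits

The distribution closer to uniform has higher entropy.
Answer: A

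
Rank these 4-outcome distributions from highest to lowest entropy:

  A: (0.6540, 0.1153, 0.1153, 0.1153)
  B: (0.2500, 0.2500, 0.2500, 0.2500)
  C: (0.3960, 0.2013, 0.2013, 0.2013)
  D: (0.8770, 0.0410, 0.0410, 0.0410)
B > C > A > D

Key insight: Entropy is maximized by uniform distributions and minimized by concentrated distributions.

Entropies:
  H(A) = 1.4788 bits
  H(B) = 2.0000 bits
  H(C) = 1.9259 bits
  H(D) = 0.7329 bits

Ranking: B > C > A > D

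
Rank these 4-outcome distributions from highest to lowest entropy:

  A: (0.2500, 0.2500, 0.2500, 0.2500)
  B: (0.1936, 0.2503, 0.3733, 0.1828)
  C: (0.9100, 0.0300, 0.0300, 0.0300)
A > B > C

Key insight: Entropy is maximized by uniform distributions and minimized by concentrated distributions.

- Uniform distributions have maximum entropy log₂(4) = 2.0000 bits
- The more "peaked" or concentrated a distribution, the lower its entropy

Entropies:
  H(A) = 2.0000 bits
  H(B) = 1.9376 bits
  H(C) = 0.5791 bits

Ranking: A > B > C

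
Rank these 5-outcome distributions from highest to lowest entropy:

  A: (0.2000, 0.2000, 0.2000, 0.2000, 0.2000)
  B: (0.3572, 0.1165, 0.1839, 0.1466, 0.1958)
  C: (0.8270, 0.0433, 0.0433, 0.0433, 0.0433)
A > B > C

Key insight: Entropy is maximized by uniform distributions and minimized by concentrated distributions.

- Uniform distributions have maximum entropy log₂(5) = 2.3219 bits
- The more "peaked" or concentrated a distribution, the lower its entropy

Entropies:
  H(A) = 2.3219 bits
  H(B) = 2.2078 bits
  H(C) = 1.0105 bits

Ranking: A > B > C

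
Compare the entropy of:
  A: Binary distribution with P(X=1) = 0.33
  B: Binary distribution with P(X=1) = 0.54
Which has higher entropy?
B

For binary distributions, entropy is maximized at p=0.5 and decreases as p moves toward 0 or 1.

H(A) = H(0.33) = 0.9149 bits
H(B) = H(0.54) = 0.9954 bits

Distribution B (p=0.54) is closer to uniform (p=0.5), so it has higher entropy.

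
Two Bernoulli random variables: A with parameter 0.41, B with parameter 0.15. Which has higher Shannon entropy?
A

For binary distributions, entropy is maximized at p=0.5 and decreases as p moves toward 0 or 1.

H(A) = H(0.41) = 0.9765 bits
H(B) = H(0.15) = 0.6098 bits

Distribution A (p=0.41) is closer to uniform (p=0.5), so it has higher entropy.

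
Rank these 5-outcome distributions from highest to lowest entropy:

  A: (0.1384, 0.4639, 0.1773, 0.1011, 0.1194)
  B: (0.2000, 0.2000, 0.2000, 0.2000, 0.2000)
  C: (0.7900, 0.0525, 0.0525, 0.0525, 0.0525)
B > A > C

Key insight: Entropy is maximized by uniform distributions and minimized by concentrated distributions.

- Uniform distributions have maximum entropy log₂(5) = 2.3219 bits
- The more "peaked" or concentrated a distribution, the lower its entropy

Entropies:
  H(A) = 2.0516 bits
  H(B) = 2.3219 bits
  H(C) = 1.1615 bits

Ranking: B > A > C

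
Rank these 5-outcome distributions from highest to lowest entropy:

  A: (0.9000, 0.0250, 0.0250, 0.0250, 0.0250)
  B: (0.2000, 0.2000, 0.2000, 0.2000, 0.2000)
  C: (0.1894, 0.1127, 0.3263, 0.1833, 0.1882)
B > C > A

Key insight: Entropy is maximized by uniform distributions and minimized by concentrated distributions.

- Uniform distributions have maximum entropy log₂(5) = 2.3219 bits
- The more "peaked" or concentrated a distribution, the lower its entropy

Entropies:
  H(A) = 0.6690 bits
  H(B) = 2.3219 bits
  H(C) = 2.2391 bits

Ranking: B > C > A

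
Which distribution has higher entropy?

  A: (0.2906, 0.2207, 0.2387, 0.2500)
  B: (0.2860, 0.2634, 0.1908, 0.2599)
A

Both distributions are close to uniform, making this a harder comparison.

H(A) = 1.9925 bits
H(B) = 1.9846 bits

The distribution closer to uniform has higher entropy.
Answer: A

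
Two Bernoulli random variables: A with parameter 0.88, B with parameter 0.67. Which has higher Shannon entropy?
B

For binary distributions, entropy is maximized at p=0.5 and decreases as p moves toward 0 or 1.

H(A) = H(0.88) = 0.5294 bits
H(B) = H(0.67) = 0.9149 bits

Distribution B (p=0.67) is closer to uniform (p=0.5), so it has higher entropy.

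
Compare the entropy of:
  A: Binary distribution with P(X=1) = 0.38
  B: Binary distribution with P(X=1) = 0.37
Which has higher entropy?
A

For binary distributions, entropy is maximized at p=0.5 and decreases as p moves toward 0 or 1.

H(A) = H(0.38) = 0.9580 bits
H(B) = H(0.37) = 0.9507 bits

Distribution A (p=0.38) is closer to uniform (p=0.5), so it has higher entropy.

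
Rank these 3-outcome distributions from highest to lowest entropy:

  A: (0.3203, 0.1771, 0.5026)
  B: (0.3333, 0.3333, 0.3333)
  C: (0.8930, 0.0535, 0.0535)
B > A > C

Key insight: Entropy is maximized by uniform distributions and minimized by concentrated distributions.

- Uniform distributions have maximum entropy log₂(3) = 1.5850 bits
- The more "peaked" or concentrated a distribution, the lower its entropy

Entropies:
  H(A) = 1.4672 bits
  H(B) = 1.5850 bits
  H(C) = 0.5978 bits

Ranking: B > A > C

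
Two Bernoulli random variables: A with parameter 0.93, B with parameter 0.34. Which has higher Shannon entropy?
B

For binary distributions, entropy is maximized at p=0.5 and decreases as p moves toward 0 or 1.

H(A) = H(0.93) = 0.3659 bits
H(B) = H(0.34) = 0.9248 bits

Distribution B (p=0.34) is closer to uniform (p=0.5), so it has higher entropy.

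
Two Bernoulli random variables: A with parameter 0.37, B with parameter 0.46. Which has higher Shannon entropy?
B

For binary distributions, entropy is maximized at p=0.5 and decreases as p moves toward 0 or 1.

H(A) = H(0.37) = 0.9507 bits
H(B) = H(0.46) = 0.9954 bits

Distribution B (p=0.46) is closer to uniform (p=0.5), so it has higher entropy.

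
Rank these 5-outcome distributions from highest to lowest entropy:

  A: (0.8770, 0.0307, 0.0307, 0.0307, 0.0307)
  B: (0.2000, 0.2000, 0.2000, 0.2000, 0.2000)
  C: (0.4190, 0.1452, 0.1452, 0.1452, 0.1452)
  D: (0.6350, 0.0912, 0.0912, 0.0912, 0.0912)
B > C > D > A

Key insight: Entropy is maximized by uniform distributions and minimized by concentrated distributions.

Entropies:
  H(A) = 0.7839 bits
  H(B) = 2.3219 bits
  H(C) = 2.1430 bits
  H(D) = 1.6768 bits

Ranking: B > C > D > A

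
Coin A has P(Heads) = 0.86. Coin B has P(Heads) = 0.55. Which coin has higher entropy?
B

For binary distributions, entropy is maximized at p=0.5 and decreases as p moves toward 0 or 1.

H(A) = H(0.86) = 0.5842 bits
H(B) = H(0.55) = 0.9928 bits

Distribution B (p=0.55) is closer to uniform (p=0.5), so it has higher entropy.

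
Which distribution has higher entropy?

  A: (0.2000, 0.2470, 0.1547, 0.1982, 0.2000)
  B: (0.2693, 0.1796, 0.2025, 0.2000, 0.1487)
A

Both distributions are close to uniform, making this a harder comparison.

H(A) = 2.3065 bits
H(B) = 2.2943 bits

The distribution closer to uniform has higher entropy.
Answer: A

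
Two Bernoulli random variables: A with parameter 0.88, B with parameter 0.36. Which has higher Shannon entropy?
B

For binary distributions, entropy is maximized at p=0.5 and decreases as p moves toward 0 or 1.

H(A) = H(0.88) = 0.5294 bits
H(B) = H(0.36) = 0.9427 bits

Distribution B (p=0.36) is closer to uniform (p=0.5), so it has higher entropy.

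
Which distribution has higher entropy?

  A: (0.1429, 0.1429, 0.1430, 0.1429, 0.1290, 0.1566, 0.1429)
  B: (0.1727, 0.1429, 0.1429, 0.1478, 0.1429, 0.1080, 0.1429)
A

Both distributions are close to uniform, making this a harder comparison.

H(A) = 2.8054 bits
H(B) = 2.7963 bits

The distribution closer to uniform has higher entropy.
Answer: A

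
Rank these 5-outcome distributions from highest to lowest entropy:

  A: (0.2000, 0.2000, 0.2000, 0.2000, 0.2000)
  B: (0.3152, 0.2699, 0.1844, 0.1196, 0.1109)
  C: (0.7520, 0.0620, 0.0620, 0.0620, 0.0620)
A > B > C

Key insight: Entropy is maximized by uniform distributions and minimized by concentrated distributions.

- Uniform distributions have maximum entropy log₂(5) = 2.3219 bits
- The more "peaked" or concentrated a distribution, the lower its entropy

Entropies:
  H(A) = 2.3219 bits
  H(B) = 2.2030 bits
  H(C) = 1.3041 bits

Ranking: A > B > C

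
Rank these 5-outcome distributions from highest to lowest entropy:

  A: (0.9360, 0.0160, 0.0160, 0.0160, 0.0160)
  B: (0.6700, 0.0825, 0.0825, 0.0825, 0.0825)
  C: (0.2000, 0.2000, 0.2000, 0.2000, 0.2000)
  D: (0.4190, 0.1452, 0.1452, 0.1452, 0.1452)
C > D > B > A

Key insight: Entropy is maximized by uniform distributions and minimized by concentrated distributions.

Entropies:
  H(A) = 0.4711 bits
  H(B) = 1.5749 bits
  H(C) = 2.3219 bits
  H(D) = 2.1430 bits

Ranking: C > D > B > A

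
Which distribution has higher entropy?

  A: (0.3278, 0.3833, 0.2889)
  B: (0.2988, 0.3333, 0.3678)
B

Both distributions are close to uniform, making this a harder comparison.

H(A) = 1.5753 bits
H(B) = 1.5798 bits

The distribution closer to uniform has higher entropy.
Answer: B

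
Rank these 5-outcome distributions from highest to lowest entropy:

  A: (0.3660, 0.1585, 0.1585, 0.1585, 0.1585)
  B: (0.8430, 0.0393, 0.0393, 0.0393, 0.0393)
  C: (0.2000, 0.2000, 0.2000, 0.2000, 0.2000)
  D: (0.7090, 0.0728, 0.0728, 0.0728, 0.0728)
C > A > D > B

Key insight: Entropy is maximized by uniform distributions and minimized by concentrated distributions.

Entropies:
  H(A) = 2.2156 bits
  H(B) = 0.9411 bits
  H(C) = 2.3219 bits
  H(D) = 1.4520 bits

Ranking: C > A > D > B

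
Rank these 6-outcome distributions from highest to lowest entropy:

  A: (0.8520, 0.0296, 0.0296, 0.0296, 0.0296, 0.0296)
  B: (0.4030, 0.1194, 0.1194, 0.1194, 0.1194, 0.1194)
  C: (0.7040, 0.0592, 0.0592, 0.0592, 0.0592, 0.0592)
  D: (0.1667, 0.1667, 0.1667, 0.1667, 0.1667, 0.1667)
D > B > C > A

Key insight: Entropy is maximized by uniform distributions and minimized by concentrated distributions.

Entropies:
  H(A) = 0.9485 bits
  H(B) = 2.3589 bits
  H(C) = 1.5636 bits
  H(D) = 2.5850 bits

Ranking: D > B > C > A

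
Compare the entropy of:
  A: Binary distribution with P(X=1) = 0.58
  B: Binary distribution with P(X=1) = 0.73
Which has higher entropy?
A

For binary distributions, entropy is maximized at p=0.5 and decreases as p moves toward 0 or 1.

H(A) = H(0.58) = 0.9815 bits
H(B) = H(0.73) = 0.8415 bits

Distribution A (p=0.58) is closer to uniform (p=0.5), so it has higher entropy.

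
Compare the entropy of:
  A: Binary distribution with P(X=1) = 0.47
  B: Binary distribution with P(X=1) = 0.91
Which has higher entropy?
A

For binary distributions, entropy is maximized at p=0.5 and decreases as p moves toward 0 or 1.

H(A) = H(0.47) = 0.9974 bits
H(B) = H(0.91) = 0.4365 bits

Distribution A (p=0.47) is closer to uniform (p=0.5), so it has higher entropy.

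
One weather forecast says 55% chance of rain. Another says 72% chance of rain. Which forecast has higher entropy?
55% forecast

Treat each forecast as a Bernoulli distribution. Binary entropy is maximized at p=0.5 and falls off symmetrically toward 0 or 1. The 55% forecast is closer to 50%, so it is more uncertain. H(55%) ≈ 0.993 bits, H(72%) ≈ 0.855 bits.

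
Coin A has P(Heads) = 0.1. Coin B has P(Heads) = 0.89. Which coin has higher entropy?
B

For binary distributions, entropy is maximized at p=0.5 and decreases as p moves toward 0 or 1.

H(A) = H(0.1) = 0.4690 bits
H(B) = H(0.89) = 0.4999 bits

Distribution B (p=0.89) is closer to uniform (p=0.5), so it has higher entropy.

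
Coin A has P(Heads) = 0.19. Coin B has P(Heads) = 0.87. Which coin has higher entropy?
A

For binary distributions, entropy is maximized at p=0.5 and decreases as p moves toward 0 or 1.

H(A) = H(0.19) = 0.7015 bits
H(B) = H(0.87) = 0.5574 bits

Distribution A (p=0.19) is closer to uniform (p=0.5), so it has higher entropy.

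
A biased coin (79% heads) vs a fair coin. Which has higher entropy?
Fair coin

The fair coin is uniform (p=0.5), maximizing binary entropy at 1 bit. The biased coin has H(0.79) ≈ 0.741 bits — its outcome is more predictable, so its entropy is lower.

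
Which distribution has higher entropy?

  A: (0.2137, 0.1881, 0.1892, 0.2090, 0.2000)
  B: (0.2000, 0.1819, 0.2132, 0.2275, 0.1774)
A

Both distributions are close to uniform, making this a harder comparison.

H(A) = 2.3200 bits
H(B) = 2.3156 bits

The distribution closer to uniform has higher entropy.
Answer: A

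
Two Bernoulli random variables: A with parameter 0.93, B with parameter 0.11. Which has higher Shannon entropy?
B

For binary distributions, entropy is maximized at p=0.5 and decreases as p moves toward 0 or 1.

H(A) = H(0.93) = 0.3659 bits
H(B) = H(0.11) = 0.4999 bits

Distribution B (p=0.11) is closer to uniform (p=0.5), so it has higher entropy.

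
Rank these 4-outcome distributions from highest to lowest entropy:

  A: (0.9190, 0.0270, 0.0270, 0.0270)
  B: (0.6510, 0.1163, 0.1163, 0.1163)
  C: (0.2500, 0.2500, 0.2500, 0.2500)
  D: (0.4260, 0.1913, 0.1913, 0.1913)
C > D > B > A

Key insight: Entropy is maximized by uniform distributions and minimized by concentrated distributions.

Entropies:
  H(A) = 0.5341 bits
  H(B) = 1.4863 bits
  H(C) = 2.0000 bits
  H(D) = 1.8939 bits

Ranking: C > D > B > A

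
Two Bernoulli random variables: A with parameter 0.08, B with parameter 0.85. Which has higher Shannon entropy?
B

For binary distributions, entropy is maximized at p=0.5 and decreases as p moves toward 0 or 1.

H(A) = H(0.08) = 0.4022 bits
H(B) = H(0.85) = 0.6098 bits

Distribution B (p=0.85) is closer to uniform (p=0.5), so it has higher entropy.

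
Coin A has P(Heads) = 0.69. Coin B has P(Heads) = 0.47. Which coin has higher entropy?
B

For binary distributions, entropy is maximized at p=0.5 and decreases as p moves toward 0 or 1.

H(A) = H(0.69) = 0.8932 bits
H(B) = H(0.47) = 0.9974 bits

Distribution B (p=0.47) is closer to uniform (p=0.5), so it has higher entropy.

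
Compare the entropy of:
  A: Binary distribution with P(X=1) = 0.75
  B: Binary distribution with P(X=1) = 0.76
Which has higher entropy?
A

For binary distributions, entropy is maximized at p=0.5 and decreases as p moves toward 0 or 1.

H(A) = H(0.75) = 0.8113 bits
H(B) = H(0.76) = 0.7950 bits

Distribution A (p=0.75) is closer to uniform (p=0.5), so it has higher entropy.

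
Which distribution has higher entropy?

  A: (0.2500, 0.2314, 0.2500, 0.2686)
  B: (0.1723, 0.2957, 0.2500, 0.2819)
A

Both distributions are close to uniform, making this a harder comparison.

H(A) = 1.9980 bits
H(B) = 1.9719 bits

The distribution closer to uniform has higher entropy.
Answer: A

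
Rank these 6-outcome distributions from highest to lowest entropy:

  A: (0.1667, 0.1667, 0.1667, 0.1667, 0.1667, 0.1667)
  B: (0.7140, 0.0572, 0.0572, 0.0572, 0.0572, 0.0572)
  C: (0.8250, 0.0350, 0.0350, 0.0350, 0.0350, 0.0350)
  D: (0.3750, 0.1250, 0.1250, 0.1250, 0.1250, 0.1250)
A > D > B > C

Key insight: Entropy is maximized by uniform distributions and minimized by concentrated distributions.

Entropies:
  H(A) = 2.5850 bits
  H(B) = 1.5276 bits
  H(C) = 1.0754 bits
  H(D) = 2.4056 bits

Ranking: A > D > B > C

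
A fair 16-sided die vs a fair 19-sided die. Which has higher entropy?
19-sided die

Both are uniform distributions; for uniform over n outcomes, H = log₂(n). H(16-sided) = log₂(16) = 4.000 bits and H(19-sided) = log₂(19) = 4.248 bits. More outcomes in a uniform distribution means higher entropy.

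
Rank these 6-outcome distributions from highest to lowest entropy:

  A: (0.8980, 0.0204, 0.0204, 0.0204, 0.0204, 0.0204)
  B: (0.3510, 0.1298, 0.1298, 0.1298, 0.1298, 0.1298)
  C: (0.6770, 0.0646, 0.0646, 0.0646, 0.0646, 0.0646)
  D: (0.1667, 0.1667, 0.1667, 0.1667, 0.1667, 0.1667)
D > B > C > A

Key insight: Entropy is maximized by uniform distributions and minimized by concentrated distributions.

Entropies:
  H(A) = 0.7121 bits
  H(B) = 2.4419 bits
  H(C) = 1.6576 bits
  H(D) = 2.5850 bits

Ranking: D > B > C > A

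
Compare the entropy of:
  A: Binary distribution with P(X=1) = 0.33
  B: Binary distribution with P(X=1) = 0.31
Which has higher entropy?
A

For binary distributions, entropy is maximized at p=0.5 and decreases as p moves toward 0 or 1.

H(A) = H(0.33) = 0.9149 bits
H(B) = H(0.31) = 0.8932 bits

Distribution A (p=0.33) is closer to uniform (p=0.5), so it has higher entropy.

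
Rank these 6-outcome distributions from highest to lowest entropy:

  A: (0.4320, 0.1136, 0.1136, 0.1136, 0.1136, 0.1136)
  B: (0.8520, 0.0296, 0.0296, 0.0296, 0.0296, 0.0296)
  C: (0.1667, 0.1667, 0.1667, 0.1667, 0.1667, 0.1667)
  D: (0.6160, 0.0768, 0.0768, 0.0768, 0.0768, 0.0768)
C > A > D > B

Key insight: Entropy is maximized by uniform distributions and minimized by concentrated distributions.

Entropies:
  H(A) = 2.3055 bits
  H(B) = 0.9485 bits
  H(C) = 2.5850 bits
  H(D) = 1.8524 bits

Ranking: C > A > D > B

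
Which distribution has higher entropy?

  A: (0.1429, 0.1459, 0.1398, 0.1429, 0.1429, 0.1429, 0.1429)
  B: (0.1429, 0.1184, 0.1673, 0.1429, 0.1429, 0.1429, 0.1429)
A

Both distributions are close to uniform, making this a harder comparison.

H(A) = 2.8073 bits
H(B) = 2.8013 bits

The distribution closer to uniform has higher entropy.
Answer: A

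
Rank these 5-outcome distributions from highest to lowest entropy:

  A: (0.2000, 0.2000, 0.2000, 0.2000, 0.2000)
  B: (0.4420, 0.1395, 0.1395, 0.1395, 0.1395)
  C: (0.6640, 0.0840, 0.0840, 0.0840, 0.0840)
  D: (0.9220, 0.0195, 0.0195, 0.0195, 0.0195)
A > B > C > D

Key insight: Entropy is maximized by uniform distributions and minimized by concentrated distributions.

Entropies:
  H(A) = 2.3219 bits
  H(B) = 2.1063 bits
  H(C) = 1.5929 bits
  H(D) = 0.5511 bits

Ranking: A > B > C > D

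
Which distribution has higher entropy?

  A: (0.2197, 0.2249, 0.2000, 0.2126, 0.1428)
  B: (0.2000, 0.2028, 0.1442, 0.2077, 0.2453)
A

Both distributions are close to uniform, making this a harder comparison.

H(A) = 2.3047 bits
H(B) = 2.3023 bits

The distribution closer to uniform has higher entropy.
Answer: A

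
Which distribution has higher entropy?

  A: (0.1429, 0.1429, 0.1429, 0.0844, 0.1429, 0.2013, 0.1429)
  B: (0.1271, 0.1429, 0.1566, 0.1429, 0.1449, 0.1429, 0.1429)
B

Both distributions are close to uniform, making this a harder comparison.

H(A) = 2.7718 bits
H(B) = 2.8051 bits

The distribution closer to uniform has higher entropy.
Answer: B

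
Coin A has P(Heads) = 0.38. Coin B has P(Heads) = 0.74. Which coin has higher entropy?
A

For binary distributions, entropy is maximized at p=0.5 and decreases as p moves toward 0 or 1.

H(A) = H(0.38) = 0.9580 bits
H(B) = H(0.74) = 0.8267 bits

Distribution A (p=0.38) is closer to uniform (p=0.5), so it has higher entropy.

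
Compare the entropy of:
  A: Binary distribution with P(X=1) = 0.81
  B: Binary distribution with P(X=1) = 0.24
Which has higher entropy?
B

For binary distributions, entropy is maximized at p=0.5 and decreases as p moves toward 0 or 1.

H(A) = H(0.81) = 0.7015 bits
H(B) = H(0.24) = 0.7950 bits

Distribution B (p=0.24) is closer to uniform (p=0.5), so it has higher entropy.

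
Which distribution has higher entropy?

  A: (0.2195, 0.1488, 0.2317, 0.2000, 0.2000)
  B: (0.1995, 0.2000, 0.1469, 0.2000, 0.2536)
A

Both distributions are close to uniform, making this a harder comparison.

H(A) = 2.3067 bits
H(B) = 2.3011 bits

The distribution closer to uniform has higher entropy.
Answer: A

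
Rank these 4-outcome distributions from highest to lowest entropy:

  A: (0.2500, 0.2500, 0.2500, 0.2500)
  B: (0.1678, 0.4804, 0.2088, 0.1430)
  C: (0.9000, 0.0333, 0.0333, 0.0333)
A > B > C

Key insight: Entropy is maximized by uniform distributions and minimized by concentrated distributions.

- Uniform distributions have maximum entropy log₂(4) = 2.0000 bits
- The more "peaked" or concentrated a distribution, the lower its entropy

Entropies:
  H(A) = 2.0000 bits
  H(B) = 1.8134 bits
  H(C) = 0.6275 bits

Ranking: A > B > C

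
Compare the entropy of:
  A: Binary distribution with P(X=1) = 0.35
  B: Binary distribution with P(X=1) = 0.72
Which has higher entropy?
A

For binary distributions, entropy is maximized at p=0.5 and decreases as p moves toward 0 or 1.

H(A) = H(0.35) = 0.9341 bits
H(B) = H(0.72) = 0.8555 bits

Distribution A (p=0.35) is closer to uniform (p=0.5), so it has higher entropy.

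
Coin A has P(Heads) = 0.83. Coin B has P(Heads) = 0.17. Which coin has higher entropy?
Equal

For binary distributions, entropy is maximized at p=0.5 and decreases as p moves toward 0 or 1.

H(A) = H(0.83) = 0.6577 bits
H(B) = H(0.17) = 0.6577 bits

Both distributions are equally far from uniform (|0.83-0.5| = |0.17-0.5|), so they have the same entropy.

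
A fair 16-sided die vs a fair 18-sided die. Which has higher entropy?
18-sided die

Both are uniform distributions; for uniform over n outcomes, H = log₂(n). H(16-sided) = log₂(16) = 4.000 bits and H(18-sided) = log₂(18) = 4.170 bits. More outcomes in a uniform distribution means higher entropy.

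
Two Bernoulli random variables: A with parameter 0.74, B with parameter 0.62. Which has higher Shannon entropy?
B

For binary distributions, entropy is maximized at p=0.5 and decreases as p moves toward 0 or 1.

H(A) = H(0.74) = 0.8267 bits
H(B) = H(0.62) = 0.9580 bits

Distribution B (p=0.62) is closer to uniform (p=0.5), so it has higher entropy.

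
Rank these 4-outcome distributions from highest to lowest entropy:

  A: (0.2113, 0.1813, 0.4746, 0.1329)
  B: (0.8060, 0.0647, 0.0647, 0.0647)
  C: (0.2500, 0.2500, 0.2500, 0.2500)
C > A > B

Key insight: Entropy is maximized by uniform distributions and minimized by concentrated distributions.

- Uniform distributions have maximum entropy log₂(4) = 2.0000 bits
- The more "peaked" or concentrated a distribution, the lower its entropy

Entropies:
  H(A) = 1.8177 bits
  H(B) = 1.0172 bits
  H(C) = 2.0000 bits

Ranking: C > A > B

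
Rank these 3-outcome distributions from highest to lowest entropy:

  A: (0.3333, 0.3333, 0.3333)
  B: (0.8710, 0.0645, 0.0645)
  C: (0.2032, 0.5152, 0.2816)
A > C > B

Key insight: Entropy is maximized by uniform distributions and minimized by concentrated distributions.

- Uniform distributions have maximum entropy log₂(3) = 1.5850 bits
- The more "peaked" or concentrated a distribution, the lower its entropy

Entropies:
  H(A) = 1.5850 bits
  H(B) = 0.6837 bits
  H(C) = 1.4749 bits

Ranking: A > C > B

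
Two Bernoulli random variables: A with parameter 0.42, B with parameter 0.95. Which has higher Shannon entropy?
A

For binary distributions, entropy is maximized at p=0.5 and decreases as p moves toward 0 or 1.

H(A) = H(0.42) = 0.9815 bits
H(B) = H(0.95) = 0.2864 bits

Distribution A (p=0.42) is closer to uniform (p=0.5), so it has higher entropy.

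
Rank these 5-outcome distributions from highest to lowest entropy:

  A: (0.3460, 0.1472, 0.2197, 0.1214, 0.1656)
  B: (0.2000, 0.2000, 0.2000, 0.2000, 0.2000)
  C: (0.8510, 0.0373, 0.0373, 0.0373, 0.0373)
B > A > C

Key insight: Entropy is maximized by uniform distributions and minimized by concentrated distributions.

- Uniform distributions have maximum entropy log₂(5) = 2.3219 bits
- The more "peaked" or concentrated a distribution, the lower its entropy

Entropies:
  H(A) = 2.2160 bits
  H(B) = 2.3219 bits
  H(C) = 0.9053 bits

Ranking: B > A > C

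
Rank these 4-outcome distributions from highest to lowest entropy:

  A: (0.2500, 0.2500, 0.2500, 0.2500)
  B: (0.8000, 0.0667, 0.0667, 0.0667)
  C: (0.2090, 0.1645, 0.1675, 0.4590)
A > C > B

Key insight: Entropy is maximized by uniform distributions and minimized by concentrated distributions.

- Uniform distributions have maximum entropy log₂(4) = 2.0000 bits
- The more "peaked" or concentrated a distribution, the lower its entropy

Entropies:
  H(A) = 2.0000 bits
  H(B) = 1.0389 bits
  H(C) = 1.8478 bits

Ranking: A > C > B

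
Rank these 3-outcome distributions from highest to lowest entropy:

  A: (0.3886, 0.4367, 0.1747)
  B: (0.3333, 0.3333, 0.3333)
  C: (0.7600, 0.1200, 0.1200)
B > A > C

Key insight: Entropy is maximized by uniform distributions and minimized by concentrated distributions.

- Uniform distributions have maximum entropy log₂(3) = 1.5850 bits
- The more "peaked" or concentrated a distribution, the lower its entropy

Entropies:
  H(A) = 1.4916 bits
  H(B) = 1.5850 bits
  H(C) = 1.0350 bits

Ranking: B > A > C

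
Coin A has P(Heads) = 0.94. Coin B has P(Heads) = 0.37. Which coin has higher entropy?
B

For binary distributions, entropy is maximized at p=0.5 and decreases as p moves toward 0 or 1.

H(A) = H(0.94) = 0.3274 bits
H(B) = H(0.37) = 0.9507 bits

Distribution B (p=0.37) is closer to uniform (p=0.5), so it has higher entropy.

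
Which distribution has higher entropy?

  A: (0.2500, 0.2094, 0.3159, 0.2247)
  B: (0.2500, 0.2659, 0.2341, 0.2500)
B

Both distributions are close to uniform, making this a harder comparison.

H(A) = 1.9815 bits
H(B) = 1.9985 bits

The distribution closer to uniform has higher entropy.
Answer: B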